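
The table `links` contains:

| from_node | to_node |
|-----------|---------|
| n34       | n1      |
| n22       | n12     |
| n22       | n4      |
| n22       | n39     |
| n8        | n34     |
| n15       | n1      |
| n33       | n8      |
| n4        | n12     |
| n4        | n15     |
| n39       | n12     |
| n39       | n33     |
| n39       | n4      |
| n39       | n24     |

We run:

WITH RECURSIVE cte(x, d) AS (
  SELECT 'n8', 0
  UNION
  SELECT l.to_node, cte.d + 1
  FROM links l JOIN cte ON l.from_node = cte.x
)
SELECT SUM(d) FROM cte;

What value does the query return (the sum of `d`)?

3

Base: (n8, d=0).
Iteration 1: edges from {n8} -> (n34, d=1).
Iteration 2: edges from {n34} -> (n1, d=2).
Iteration 3: no outgoing edges from {n1}; recursion stops.
SUM(d) = 0 + 1 + 2 = 3.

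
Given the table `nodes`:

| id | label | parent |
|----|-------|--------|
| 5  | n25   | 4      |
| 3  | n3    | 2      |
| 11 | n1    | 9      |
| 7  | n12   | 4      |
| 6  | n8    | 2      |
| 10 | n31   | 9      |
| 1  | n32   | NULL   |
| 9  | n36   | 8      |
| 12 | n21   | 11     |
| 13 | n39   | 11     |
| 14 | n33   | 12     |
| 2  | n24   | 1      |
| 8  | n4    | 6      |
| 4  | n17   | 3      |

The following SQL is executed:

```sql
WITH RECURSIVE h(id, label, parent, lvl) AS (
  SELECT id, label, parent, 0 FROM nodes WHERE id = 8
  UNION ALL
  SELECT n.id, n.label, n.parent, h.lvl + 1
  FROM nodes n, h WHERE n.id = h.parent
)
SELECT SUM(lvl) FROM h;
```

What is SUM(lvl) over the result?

Base: id=8 (n4), parent=6, lvl 0.
Iteration 1: join on id=6 -> n8 (id 6, parent=2, lvl 1).
Iteration 2: join on id=2 -> n24 (id 2, parent=1, lvl 2).
Iteration 3: join on id=1 -> n32 (id 1, parent=NULL, lvl 3).
Iteration 4: parent is NULL; no match; recursion stops.
SUM(lvl) = 0 + 1 + 2 + 3 = 6.

6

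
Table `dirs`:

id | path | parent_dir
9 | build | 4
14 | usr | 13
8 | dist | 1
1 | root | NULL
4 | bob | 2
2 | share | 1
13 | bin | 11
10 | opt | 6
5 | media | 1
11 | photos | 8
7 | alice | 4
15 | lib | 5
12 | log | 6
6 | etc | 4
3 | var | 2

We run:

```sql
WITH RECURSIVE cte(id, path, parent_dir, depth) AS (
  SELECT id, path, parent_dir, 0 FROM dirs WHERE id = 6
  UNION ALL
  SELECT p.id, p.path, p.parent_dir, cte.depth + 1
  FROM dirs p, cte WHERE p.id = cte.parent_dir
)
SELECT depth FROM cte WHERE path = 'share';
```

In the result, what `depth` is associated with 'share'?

Base: id=6 (etc), parent_dir=4, depth 0.
Iteration 1: join on id=4 -> bob (id 4, parent_dir=2, depth 1).
Iteration 2: join on id=2 -> share (id 2, parent_dir=1, depth 2).
Iteration 3: join on id=1 -> root (id 1, parent_dir=NULL, depth 3).
Iteration 4: parent_dir is NULL; no match; recursion stops.

2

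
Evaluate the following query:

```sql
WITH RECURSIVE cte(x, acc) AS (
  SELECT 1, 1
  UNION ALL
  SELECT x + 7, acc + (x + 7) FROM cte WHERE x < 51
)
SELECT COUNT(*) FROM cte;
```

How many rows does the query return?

9

Base: x=1, acc=1.
Iteration 1: 1 < 51 holds -> x = 1 + 7 = 8, acc = 1 + 8 = 9.
Iteration 2: 8 < 51 holds -> x = 8 + 7 = 15, acc = 9 + 15 = 24.
Iteration 3: 15 < 51 holds -> x = 15 + 7 = 22, acc = 24 + 22 = 46.
Iteration 4: 22 < 51 holds -> x = 22 + 7 = 29, acc = 46 + 29 = 75.
Iteration 5: 29 < 51 holds -> x = 29 + 7 = 36, acc = 75 + 36 = 111.
Iteration 6: 36 < 51 holds -> x = 36 + 7 = 43, acc = 111 + 43 = 154.
Iteration 7: 43 < 51 holds -> x = 43 + 7 = 50, acc = 154 + 50 = 204.
Iteration 8: 50 < 51 holds -> x = 50 + 7 = 57, acc = 204 + 57 = 261.
Iteration 9: 57 < 51 fails; recursion stops.
Total rows emitted: 9.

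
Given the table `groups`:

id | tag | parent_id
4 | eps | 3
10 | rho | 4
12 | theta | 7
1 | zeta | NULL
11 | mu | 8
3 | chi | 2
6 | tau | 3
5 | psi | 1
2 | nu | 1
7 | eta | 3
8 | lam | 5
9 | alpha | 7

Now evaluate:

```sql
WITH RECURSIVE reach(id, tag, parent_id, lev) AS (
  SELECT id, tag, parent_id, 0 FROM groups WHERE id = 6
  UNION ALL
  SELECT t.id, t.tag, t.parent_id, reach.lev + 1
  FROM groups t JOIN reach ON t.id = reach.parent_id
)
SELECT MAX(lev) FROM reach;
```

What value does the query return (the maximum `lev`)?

3

Base: id=6 (tau), parent_id=3, lev 0.
Iteration 1: join on id=3 -> chi (id 3, parent_id=2, lev 1).
Iteration 2: join on id=2 -> nu (id 2, parent_id=1, lev 2).
Iteration 3: join on id=1 -> zeta (id 1, parent_id=NULL, lev 3).
Iteration 4: parent_id is NULL; no match; recursion stops.
lev values: 0, 1, 2, 3; the maximum is 3.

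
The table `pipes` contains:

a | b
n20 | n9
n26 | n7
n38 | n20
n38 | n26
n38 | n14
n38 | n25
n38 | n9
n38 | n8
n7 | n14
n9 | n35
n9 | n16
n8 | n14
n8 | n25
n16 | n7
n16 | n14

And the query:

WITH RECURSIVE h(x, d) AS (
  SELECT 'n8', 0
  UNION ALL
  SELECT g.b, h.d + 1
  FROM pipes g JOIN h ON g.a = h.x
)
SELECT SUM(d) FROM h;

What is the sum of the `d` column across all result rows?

Base: (n8, d=0).
Iteration 1: edges from {n8} -> (n14, d=1), (n25, d=1).
Iteration 2: no outgoing edges from {n14,n25}; recursion stops.
SUM(d) = 0 + 1 + 1 = 2.

2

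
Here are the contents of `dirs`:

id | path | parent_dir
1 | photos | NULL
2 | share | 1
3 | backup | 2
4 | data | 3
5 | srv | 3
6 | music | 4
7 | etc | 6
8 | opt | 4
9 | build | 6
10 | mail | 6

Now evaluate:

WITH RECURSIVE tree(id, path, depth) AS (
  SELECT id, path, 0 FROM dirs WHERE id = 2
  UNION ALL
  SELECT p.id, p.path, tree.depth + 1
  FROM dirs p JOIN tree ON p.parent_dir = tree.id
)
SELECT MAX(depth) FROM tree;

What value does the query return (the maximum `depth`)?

4

Base: id=2 (share) at depth 0.
Iteration 1: rows with parent_dir in {2} -> backup (id 3, depth 1).
Iteration 2: rows with parent_dir in {3} -> data (id 4, depth 2), srv (id 5, depth 2).
Iteration 3: rows with parent_dir in {4,5} -> music (id 6, depth 3), opt (id 8, depth 3).
Iteration 4: rows with parent_dir in {6,8} -> etc (id 7, depth 4), build (id 9, depth 4), mail (id 10, depth 4).
Iteration 5: no rows with parent_dir in {7,9,10}; recursion stops.
depth values: 0, 1, 2, 2, 3, 3, 4, 4, 4; the maximum is 4.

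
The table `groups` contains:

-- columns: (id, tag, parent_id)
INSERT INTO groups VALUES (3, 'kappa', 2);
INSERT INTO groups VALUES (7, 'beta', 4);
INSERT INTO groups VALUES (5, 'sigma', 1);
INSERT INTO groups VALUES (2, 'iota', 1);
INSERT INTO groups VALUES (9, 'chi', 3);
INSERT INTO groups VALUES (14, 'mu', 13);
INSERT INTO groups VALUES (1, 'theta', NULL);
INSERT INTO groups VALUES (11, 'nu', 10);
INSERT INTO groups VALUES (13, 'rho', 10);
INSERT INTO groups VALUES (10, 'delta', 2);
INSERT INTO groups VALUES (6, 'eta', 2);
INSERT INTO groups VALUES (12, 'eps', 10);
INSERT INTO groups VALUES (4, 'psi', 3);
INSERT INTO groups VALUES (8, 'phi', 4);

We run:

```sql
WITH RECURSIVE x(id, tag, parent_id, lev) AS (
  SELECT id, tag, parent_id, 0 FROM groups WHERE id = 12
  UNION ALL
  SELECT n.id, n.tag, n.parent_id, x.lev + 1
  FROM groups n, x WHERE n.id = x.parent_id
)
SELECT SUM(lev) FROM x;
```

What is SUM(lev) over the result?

Base: id=12 (eps), parent_id=10, lev 0.
Iteration 1: join on id=10 -> delta (id 10, parent_id=2, lev 1).
Iteration 2: join on id=2 -> iota (id 2, parent_id=1, lev 2).
Iteration 3: join on id=1 -> theta (id 1, parent_id=NULL, lev 3).
Iteration 4: parent_id is NULL; no match; recursion stops.
SUM(lev) = 0 + 1 + 2 + 3 = 6.

6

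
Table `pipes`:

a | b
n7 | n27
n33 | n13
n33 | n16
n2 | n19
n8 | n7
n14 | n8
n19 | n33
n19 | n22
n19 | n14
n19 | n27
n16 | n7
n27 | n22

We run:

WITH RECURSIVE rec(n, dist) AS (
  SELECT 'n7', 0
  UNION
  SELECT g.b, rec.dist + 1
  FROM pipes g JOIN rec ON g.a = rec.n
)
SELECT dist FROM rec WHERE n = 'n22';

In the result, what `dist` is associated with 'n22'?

Base: (n7, dist=0).
Iteration 1: edges from {n7} -> (n27, dist=1).
Iteration 2: edges from {n27} -> (n22, dist=2).
Iteration 3: no outgoing edges from {n22}; recursion stops.

2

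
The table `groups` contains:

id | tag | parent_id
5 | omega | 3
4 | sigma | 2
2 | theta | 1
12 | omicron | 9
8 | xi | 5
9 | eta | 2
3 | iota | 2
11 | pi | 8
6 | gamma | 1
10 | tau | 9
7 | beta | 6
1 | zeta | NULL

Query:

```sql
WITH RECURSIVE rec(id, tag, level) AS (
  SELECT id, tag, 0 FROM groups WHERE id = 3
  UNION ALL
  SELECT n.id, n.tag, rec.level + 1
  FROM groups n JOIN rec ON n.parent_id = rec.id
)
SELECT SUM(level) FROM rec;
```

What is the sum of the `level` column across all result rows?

Base: id=3 (iota) at level 0.
Iteration 1: rows with parent_id in {3} -> omega (id 5, level 1).
Iteration 2: rows with parent_id in {5} -> xi (id 8, level 2).
Iteration 3: rows with parent_id in {8} -> pi (id 11, level 3).
Iteration 4: no rows with parent_id in {11}; recursion stops.
SUM(level) = 0 + 1 + 2 + 3 = 6.

6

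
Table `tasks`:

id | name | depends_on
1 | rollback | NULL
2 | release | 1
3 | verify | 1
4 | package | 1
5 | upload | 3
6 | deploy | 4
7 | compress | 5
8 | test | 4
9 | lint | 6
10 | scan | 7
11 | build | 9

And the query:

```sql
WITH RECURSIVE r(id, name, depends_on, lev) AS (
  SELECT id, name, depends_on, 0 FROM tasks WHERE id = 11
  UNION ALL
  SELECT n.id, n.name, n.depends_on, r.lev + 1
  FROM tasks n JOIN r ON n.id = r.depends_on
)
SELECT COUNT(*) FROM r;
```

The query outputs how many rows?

5

Base: id=11 (build), depends_on=9, lev 0.
Iteration 1: join on id=9 -> lint (id 9, depends_on=6, lev 1).
Iteration 2: join on id=6 -> deploy (id 6, depends_on=4, lev 2).
Iteration 3: join on id=4 -> package (id 4, depends_on=1, lev 3).
Iteration 4: join on id=1 -> rollback (id 1, depends_on=NULL, lev 4).
Iteration 5: depends_on is NULL; no match; recursion stops.
Total rows emitted: 5.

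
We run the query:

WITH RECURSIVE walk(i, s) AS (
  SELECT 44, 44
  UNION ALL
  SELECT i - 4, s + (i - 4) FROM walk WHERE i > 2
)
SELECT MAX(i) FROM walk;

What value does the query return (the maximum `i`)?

Base: i=44, s=44.
Iteration 1: 44 > 2 holds -> i = 44 - 4 = 40, s = 44 + 40 = 84.
Iteration 2: 40 > 2 holds -> i = 40 - 4 = 36, s = 84 + 36 = 120.
Iteration 3: 36 > 2 holds -> i = 36 - 4 = 32, s = 120 + 32 = 152.
Iteration 4: 32 > 2 holds -> i = 32 - 4 = 28, s = 152 + 28 = 180.
Iteration 5: 28 > 2 holds -> i = 28 - 4 = 24, s = 180 + 24 = 204.
Iteration 6: 24 > 2 holds -> i = 24 - 4 = 20, s = 204 + 20 = 224.
Iteration 7: 20 > 2 holds -> i = 20 - 4 = 16, s = 224 + 16 = 240.
Iteration 8: 16 > 2 holds -> i = 16 - 4 = 12, s = 240 + 12 = 252.
Iteration 9: 12 > 2 holds -> i = 12 - 4 = 8, s = 252 + 8 = 260.
Iteration 10: 8 > 2 holds -> i = 8 - 4 = 4, s = 260 + 4 = 264.
Iteration 11: 4 > 2 holds -> i = 4 - 4 = 0, s = 264 + 0 = 264.
Iteration 12: 0 > 2 fails; recursion stops.
i values: 44, 40, 36, 32, 28, 24, 20, 16, 12, 8, 4, 0; the maximum is 44.

44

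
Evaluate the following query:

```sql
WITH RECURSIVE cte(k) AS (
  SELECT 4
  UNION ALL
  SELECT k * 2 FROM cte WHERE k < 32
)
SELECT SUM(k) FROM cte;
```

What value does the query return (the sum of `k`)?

Base: k=4.
Iteration 1: 4 < 32 holds -> k = 4 * 2 = 8.
Iteration 2: 8 < 32 holds -> k = 8 * 2 = 16.
Iteration 3: 16 < 32 holds -> k = 16 * 2 = 32.
Iteration 4: 32 < 32 fails; recursion stops.
SUM(k) = 4 + 8 + 16 + 32 = 60.

60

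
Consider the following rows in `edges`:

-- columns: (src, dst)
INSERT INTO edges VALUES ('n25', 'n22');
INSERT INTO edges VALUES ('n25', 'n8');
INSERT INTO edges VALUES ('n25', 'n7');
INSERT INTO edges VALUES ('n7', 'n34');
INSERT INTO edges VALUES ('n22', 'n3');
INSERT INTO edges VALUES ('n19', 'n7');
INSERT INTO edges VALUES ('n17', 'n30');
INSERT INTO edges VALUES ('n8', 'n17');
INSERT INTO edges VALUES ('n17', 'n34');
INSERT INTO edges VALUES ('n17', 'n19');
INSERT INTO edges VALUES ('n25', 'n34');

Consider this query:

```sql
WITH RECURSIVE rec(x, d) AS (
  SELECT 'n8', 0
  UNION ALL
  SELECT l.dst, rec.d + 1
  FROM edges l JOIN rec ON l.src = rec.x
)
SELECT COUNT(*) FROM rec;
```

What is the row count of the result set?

Base: (n8, d=0).
Iteration 1: edges from {n8} -> (n17, d=1).
Iteration 2: edges from {n17} -> (n19, d=2), (n30, d=2), (n34, d=2).
Iteration 3: edges from {n19,n30,n34} -> (n7, d=3).
Iteration 4: edges from {n7} -> (n34, d=4).
Iteration 5: no outgoing edges from {n34}; recursion stops.
Total rows emitted: 7.

7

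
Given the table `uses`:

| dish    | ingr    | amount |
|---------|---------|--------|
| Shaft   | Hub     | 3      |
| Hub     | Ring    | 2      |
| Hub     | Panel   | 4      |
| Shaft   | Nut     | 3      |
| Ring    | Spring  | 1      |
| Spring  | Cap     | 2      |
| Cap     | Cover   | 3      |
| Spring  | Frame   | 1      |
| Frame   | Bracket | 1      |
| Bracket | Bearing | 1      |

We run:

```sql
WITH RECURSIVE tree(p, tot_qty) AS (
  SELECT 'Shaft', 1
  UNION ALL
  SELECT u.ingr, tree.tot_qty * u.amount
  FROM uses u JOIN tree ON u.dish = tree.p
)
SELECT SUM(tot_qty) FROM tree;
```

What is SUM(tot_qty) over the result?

97

Base: (Shaft, tot_qty=1).
Iteration 1: components of {Shaft} -> Hub = 1*3 = 3, Nut = 1*3 = 3.
Iteration 2: components of {Hub,Nut} -> Panel = 3*4 = 12, Ring = 3*2 = 6.
Iteration 3: components of {Panel,Ring} -> Spring = 6*1 = 6.
Iteration 4: components of {Spring} -> Cap = 6*2 = 12, Frame = 6*1 = 6.
Iteration 5: components of {Cap,Frame} -> Bracket = 6*1 = 6, Cover = 12*3 = 36.
Iteration 6: components of {Bracket,Cover} -> Bearing = 6*1 = 6.
Iteration 7: no further components; recursion stops.
SUM(tot_qty) = 1 + 3 + 3 + 6 + 12 + 6 + 12 + 6 + 36 + 6 + 6 = 97.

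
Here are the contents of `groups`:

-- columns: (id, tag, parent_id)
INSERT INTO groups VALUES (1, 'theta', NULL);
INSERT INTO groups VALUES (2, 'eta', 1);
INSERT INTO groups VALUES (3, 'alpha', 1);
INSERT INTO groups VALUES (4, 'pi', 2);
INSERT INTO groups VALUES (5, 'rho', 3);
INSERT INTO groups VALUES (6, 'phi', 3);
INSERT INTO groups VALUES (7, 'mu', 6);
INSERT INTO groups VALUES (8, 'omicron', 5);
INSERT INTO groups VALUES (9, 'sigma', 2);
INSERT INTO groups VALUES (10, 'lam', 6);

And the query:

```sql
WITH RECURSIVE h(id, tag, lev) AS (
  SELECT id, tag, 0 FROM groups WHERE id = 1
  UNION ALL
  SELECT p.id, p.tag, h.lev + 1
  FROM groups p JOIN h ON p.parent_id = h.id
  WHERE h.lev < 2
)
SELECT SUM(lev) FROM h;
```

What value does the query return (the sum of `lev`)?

10

Base: id=1 (theta) at lev 0.
Iteration 1: rows with parent_id in {1} -> eta (id 2, lev 1), alpha (id 3, lev 1).
Iteration 2: rows with parent_id in {2,3} -> pi (id 4, lev 2), rho (id 5, lev 2), phi (id 6, lev 2), sigma (id 9, lev 2).
Iteration 3: lev < 2 fails for all current rows; recursion stops.
SUM(lev) = 0 + 1 + 1 + 2 + 2 + 2 + 2 = 10.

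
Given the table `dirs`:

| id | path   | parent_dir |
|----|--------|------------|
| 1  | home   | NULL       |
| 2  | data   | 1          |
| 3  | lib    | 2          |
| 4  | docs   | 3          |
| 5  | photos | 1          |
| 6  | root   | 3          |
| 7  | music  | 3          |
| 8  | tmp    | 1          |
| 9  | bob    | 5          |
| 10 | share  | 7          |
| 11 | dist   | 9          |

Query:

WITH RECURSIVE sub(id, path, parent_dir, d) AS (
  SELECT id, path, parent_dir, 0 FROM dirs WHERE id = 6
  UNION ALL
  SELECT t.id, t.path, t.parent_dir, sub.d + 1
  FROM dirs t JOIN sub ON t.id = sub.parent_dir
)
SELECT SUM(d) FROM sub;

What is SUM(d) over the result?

Base: id=6 (root), parent_dir=3, d 0.
Iteration 1: join on id=3 -> lib (id 3, parent_dir=2, d 1).
Iteration 2: join on id=2 -> data (id 2, parent_dir=1, d 2).
Iteration 3: join on id=1 -> home (id 1, parent_dir=NULL, d 3).
Iteration 4: parent_dir is NULL; no match; recursion stops.
SUM(d) = 0 + 1 + 2 + 3 = 6.

6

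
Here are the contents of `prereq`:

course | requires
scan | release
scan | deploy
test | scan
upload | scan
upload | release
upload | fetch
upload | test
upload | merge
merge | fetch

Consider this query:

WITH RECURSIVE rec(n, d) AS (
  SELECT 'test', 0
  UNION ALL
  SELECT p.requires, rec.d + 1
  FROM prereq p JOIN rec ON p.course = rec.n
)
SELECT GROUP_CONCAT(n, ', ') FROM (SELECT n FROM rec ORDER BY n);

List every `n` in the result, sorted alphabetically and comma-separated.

Base: (test, d=0).
Iteration 1: edges from {test} -> (scan, d=1).
Iteration 2: edges from {scan} -> (deploy, d=2), (release, d=2).
Iteration 3: no outgoing edges from {deploy,release}; recursion stops.

deploy, release, scan, test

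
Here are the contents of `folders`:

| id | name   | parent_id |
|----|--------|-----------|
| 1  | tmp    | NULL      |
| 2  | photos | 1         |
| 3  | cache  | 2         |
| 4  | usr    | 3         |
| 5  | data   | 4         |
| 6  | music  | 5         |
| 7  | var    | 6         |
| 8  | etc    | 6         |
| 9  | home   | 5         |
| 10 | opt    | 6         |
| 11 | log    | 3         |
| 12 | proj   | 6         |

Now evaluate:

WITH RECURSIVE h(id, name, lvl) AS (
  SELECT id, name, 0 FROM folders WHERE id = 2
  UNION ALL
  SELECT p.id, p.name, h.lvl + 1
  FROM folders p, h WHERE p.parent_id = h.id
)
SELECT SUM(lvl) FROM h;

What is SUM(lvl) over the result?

Base: id=2 (photos) at lvl 0.
Iteration 1: rows with parent_id in {2} -> cache (id 3, lvl 1).
Iteration 2: rows with parent_id in {3} -> usr (id 4, lvl 2), log (id 11, lvl 2).
Iteration 3: rows with parent_id in {4,11} -> data (id 5, lvl 3).
Iteration 4: rows with parent_id in {5} -> music (id 6, lvl 4), home (id 9, lvl 4).
Iteration 5: rows with parent_id in {6,9} -> var (id 7, lvl 5), etc (id 8, lvl 5), opt (id 10, lvl 5), proj (id 12, lvl 5).
Iteration 6: no rows with parent_id in {7,8,10,12}; recursion stops.
SUM(lvl) = 0 + 1 + 2 + 2 + 3 + 4 + 4 + 5 + 5 + 5 + 5 = 36.

36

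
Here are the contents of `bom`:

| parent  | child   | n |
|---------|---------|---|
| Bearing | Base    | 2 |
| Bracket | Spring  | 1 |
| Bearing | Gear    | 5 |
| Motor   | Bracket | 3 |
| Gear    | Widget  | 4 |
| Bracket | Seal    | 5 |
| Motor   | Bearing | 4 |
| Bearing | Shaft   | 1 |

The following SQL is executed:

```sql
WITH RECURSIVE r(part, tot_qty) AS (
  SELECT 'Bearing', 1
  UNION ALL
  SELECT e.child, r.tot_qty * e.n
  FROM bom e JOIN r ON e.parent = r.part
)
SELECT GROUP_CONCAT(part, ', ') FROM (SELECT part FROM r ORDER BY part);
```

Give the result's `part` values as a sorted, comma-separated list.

Base: (Bearing, tot_qty=1).
Iteration 1: components of {Bearing} -> Base = 1*2 = 2, Gear = 1*5 = 5, Shaft = 1*1 = 1.
Iteration 2: components of {Base,Gear,Shaft} -> Widget = 5*4 = 20.
Iteration 3: no further components; recursion stops.

Base, Bearing, Gear, Shaft, Widget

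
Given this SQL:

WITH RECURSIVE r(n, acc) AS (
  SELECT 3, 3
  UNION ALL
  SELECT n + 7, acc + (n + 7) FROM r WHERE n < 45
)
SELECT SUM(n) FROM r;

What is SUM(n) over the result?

168

Base: n=3, acc=3.
Iteration 1: 3 < 45 holds -> n = 3 + 7 = 10, acc = 3 + 10 = 13.
Iteration 2: 10 < 45 holds -> n = 10 + 7 = 17, acc = 13 + 17 = 30.
Iteration 3: 17 < 45 holds -> n = 17 + 7 = 24, acc = 30 + 24 = 54.
Iteration 4: 24 < 45 holds -> n = 24 + 7 = 31, acc = 54 + 31 = 85.
Iteration 5: 31 < 45 holds -> n = 31 + 7 = 38, acc = 85 + 38 = 123.
Iteration 6: 38 < 45 holds -> n = 38 + 7 = 45, acc = 123 + 45 = 168.
Iteration 7: 45 < 45 fails; recursion stops.
SUM(n) = 3 + 10 + 17 + 24 + 31 + 38 + 45 = 168.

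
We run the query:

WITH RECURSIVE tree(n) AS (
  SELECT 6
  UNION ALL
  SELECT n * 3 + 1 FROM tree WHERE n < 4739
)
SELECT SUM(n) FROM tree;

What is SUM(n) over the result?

21316

Base: n=6.
Iteration 1: 6 < 4739 holds -> n = 6 * 3 + 1 = 19.
Iteration 2: 19 < 4739 holds -> n = 19 * 3 + 1 = 58.
Iteration 3: 58 < 4739 holds -> n = 58 * 3 + 1 = 175.
Iteration 4: 175 < 4739 holds -> n = 175 * 3 + 1 = 526.
Iteration 5: 526 < 4739 holds -> n = 526 * 3 + 1 = 1579.
Iteration 6: 1579 < 4739 holds -> n = 1579 * 3 + 1 = 4738.
Iteration 7: 4738 < 4739 holds -> n = 4738 * 3 + 1 = 14215.
Iteration 8: 14215 < 4739 fails; recursion stops.
SUM(n) = 6 + 19 + 58 + 175 + 526 + 1579 + 4738 + 14215 = 21316.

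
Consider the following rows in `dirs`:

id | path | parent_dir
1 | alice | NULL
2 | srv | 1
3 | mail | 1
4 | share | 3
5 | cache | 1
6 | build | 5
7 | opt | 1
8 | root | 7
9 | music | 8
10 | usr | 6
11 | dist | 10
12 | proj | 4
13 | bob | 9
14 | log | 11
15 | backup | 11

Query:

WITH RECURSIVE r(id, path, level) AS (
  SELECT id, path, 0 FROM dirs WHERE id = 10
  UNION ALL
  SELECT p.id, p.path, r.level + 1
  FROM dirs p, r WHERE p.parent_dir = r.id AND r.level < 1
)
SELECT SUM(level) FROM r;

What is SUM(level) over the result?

1

Base: id=10 (usr) at level 0.
Iteration 1: rows with parent_dir in {10} -> dist (id 11, level 1).
Iteration 2: level < 1 fails for all current rows; recursion stops.
SUM(level) = 0 + 1 = 1.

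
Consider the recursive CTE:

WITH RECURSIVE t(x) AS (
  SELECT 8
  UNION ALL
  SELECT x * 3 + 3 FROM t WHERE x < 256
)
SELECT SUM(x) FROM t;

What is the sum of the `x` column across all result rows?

Base: x=8.
Iteration 1: 8 < 256 holds -> x = 8 * 3 + 3 = 27.
Iteration 2: 27 < 256 holds -> x = 27 * 3 + 3 = 84.
Iteration 3: 84 < 256 holds -> x = 84 * 3 + 3 = 255.
Iteration 4: 255 < 256 holds -> x = 255 * 3 + 3 = 768.
Iteration 5: 768 < 256 fails; recursion stops.
SUM(x) = 8 + 27 + 84 + 255 + 768 = 1142.

1142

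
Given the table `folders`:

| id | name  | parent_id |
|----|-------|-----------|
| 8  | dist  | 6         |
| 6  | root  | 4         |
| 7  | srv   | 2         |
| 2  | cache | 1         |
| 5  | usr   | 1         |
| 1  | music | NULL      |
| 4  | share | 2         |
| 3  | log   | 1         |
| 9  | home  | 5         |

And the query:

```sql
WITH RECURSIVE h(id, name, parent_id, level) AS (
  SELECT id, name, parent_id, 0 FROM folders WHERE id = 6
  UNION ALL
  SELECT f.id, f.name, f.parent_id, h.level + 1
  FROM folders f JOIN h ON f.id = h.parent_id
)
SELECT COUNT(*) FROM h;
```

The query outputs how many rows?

4

Base: id=6 (root), parent_id=4, level 0.
Iteration 1: join on id=4 -> share (id 4, parent_id=2, level 1).
Iteration 2: join on id=2 -> cache (id 2, parent_id=1, level 2).
Iteration 3: join on id=1 -> music (id 1, parent_id=NULL, level 3).
Iteration 4: parent_id is NULL; no match; recursion stops.
Total rows emitted: 4.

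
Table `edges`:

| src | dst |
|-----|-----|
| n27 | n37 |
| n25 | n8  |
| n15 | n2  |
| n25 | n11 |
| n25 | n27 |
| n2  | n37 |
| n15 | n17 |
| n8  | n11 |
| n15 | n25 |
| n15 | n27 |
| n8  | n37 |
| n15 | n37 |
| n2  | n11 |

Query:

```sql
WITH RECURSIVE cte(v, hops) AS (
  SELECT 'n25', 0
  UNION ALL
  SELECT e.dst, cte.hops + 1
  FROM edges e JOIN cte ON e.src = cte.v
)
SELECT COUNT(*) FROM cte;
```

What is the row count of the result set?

Base: (n25, hops=0).
Iteration 1: edges from {n25} -> (n11, hops=1), (n27, hops=1), (n8, hops=1).
Iteration 2: edges from {n11,n27,n8} -> (n11, hops=2), (n37, hops=2) x2. [UNION ALL keeps all 3 new rows, including repeats]
Iteration 3: no outgoing edges from {n11,n37}; recursion stops.
Total rows emitted: 7.

7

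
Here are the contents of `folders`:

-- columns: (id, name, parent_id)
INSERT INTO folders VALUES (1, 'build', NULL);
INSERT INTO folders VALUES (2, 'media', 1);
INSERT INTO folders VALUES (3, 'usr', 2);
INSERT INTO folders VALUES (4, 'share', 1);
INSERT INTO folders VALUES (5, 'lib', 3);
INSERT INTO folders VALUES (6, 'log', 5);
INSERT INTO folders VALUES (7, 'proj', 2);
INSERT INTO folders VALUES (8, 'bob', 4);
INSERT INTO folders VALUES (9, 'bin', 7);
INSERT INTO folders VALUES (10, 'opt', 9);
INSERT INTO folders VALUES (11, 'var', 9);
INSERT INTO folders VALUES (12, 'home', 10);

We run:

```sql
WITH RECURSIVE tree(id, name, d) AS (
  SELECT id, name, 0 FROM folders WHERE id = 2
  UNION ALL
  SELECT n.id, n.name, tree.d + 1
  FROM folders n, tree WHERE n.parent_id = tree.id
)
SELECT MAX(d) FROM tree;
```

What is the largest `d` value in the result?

Base: id=2 (media) at d 0.
Iteration 1: rows with parent_id in {2} -> usr (id 3, d 1), proj (id 7, d 1).
Iteration 2: rows with parent_id in {3,7} -> lib (id 5, d 2), bin (id 9, d 2).
Iteration 3: rows with parent_id in {5,9} -> log (id 6, d 3), opt (id 10, d 3), var (id 11, d 3).
Iteration 4: rows with parent_id in {6,10,11} -> home (id 12, d 4).
Iteration 5: no rows with parent_id in {12}; recursion stops.
d values: 0, 1, 1, 2, 2, 3, 3, 3, 4; the maximum is 4.

4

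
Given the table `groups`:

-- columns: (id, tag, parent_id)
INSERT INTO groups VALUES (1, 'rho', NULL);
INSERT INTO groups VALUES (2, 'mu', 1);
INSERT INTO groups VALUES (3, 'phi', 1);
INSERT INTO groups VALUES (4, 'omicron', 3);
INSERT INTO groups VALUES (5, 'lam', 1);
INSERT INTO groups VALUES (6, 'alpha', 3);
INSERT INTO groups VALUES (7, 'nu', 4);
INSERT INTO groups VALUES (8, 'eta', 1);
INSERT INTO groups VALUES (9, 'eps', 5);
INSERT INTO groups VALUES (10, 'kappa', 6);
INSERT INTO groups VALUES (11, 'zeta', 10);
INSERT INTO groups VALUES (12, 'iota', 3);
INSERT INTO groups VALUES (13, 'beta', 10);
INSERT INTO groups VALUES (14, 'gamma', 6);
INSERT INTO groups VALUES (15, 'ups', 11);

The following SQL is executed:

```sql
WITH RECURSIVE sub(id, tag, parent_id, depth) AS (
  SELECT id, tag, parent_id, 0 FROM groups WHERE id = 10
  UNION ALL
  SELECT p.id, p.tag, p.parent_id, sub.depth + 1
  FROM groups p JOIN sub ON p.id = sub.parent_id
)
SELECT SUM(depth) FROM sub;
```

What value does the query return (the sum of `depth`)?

Base: id=10 (kappa), parent_id=6, depth 0.
Iteration 1: join on id=6 -> alpha (id 6, parent_id=3, depth 1).
Iteration 2: join on id=3 -> phi (id 3, parent_id=1, depth 2).
Iteration 3: join on id=1 -> rho (id 1, parent_id=NULL, depth 3).
Iteration 4: parent_id is NULL; no match; recursion stops.
SUM(depth) = 0 + 1 + 2 + 3 = 6.

6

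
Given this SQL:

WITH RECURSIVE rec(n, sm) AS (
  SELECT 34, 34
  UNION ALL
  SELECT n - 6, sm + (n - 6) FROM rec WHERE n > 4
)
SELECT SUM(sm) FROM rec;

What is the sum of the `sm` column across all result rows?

504

Base: n=34, sm=34.
Iteration 1: 34 > 4 holds -> n = 34 - 6 = 28, sm = 34 + 28 = 62.
Iteration 2: 28 > 4 holds -> n = 28 - 6 = 22, sm = 62 + 22 = 84.
Iteration 3: 22 > 4 holds -> n = 22 - 6 = 16, sm = 84 + 16 = 100.
Iteration 4: 16 > 4 holds -> n = 16 - 6 = 10, sm = 100 + 10 = 110.
Iteration 5: 10 > 4 holds -> n = 10 - 6 = 4, sm = 110 + 4 = 114.
Iteration 6: 4 > 4 fails; recursion stops.
SUM(sm) = 34 + 62 + 84 + 100 + 110 + 114 = 504.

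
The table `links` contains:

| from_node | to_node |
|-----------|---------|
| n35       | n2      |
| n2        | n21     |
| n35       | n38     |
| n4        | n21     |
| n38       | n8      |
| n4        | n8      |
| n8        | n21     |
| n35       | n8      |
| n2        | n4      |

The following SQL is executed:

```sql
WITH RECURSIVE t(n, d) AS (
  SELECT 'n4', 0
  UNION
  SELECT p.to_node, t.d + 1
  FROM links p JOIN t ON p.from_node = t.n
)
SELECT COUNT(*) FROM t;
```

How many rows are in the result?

Base: (n4, d=0).
Iteration 1: edges from {n4} -> (n21, d=1), (n8, d=1).
Iteration 2: edges from {n21,n8} -> (n21, d=2).
Iteration 3: no outgoing edges from {n21}; recursion stops.
Total rows emitted: 4.

4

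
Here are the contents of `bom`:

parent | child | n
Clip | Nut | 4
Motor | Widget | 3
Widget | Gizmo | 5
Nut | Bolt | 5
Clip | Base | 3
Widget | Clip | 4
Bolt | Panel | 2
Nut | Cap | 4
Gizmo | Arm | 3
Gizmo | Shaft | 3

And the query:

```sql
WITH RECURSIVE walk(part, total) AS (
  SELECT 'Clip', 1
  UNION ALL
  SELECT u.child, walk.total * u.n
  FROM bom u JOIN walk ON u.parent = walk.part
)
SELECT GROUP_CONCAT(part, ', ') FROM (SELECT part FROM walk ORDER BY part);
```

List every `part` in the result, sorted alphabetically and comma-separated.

Base: (Clip, total=1).
Iteration 1: components of {Clip} -> Base = 1*3 = 3, Nut = 1*4 = 4.
Iteration 2: components of {Base,Nut} -> Bolt = 4*5 = 20, Cap = 4*4 = 16.
Iteration 3: components of {Bolt,Cap} -> Panel = 20*2 = 40.
Iteration 4: no further components; recursion stops.

Base, Bolt, Cap, Clip, Nut, Panel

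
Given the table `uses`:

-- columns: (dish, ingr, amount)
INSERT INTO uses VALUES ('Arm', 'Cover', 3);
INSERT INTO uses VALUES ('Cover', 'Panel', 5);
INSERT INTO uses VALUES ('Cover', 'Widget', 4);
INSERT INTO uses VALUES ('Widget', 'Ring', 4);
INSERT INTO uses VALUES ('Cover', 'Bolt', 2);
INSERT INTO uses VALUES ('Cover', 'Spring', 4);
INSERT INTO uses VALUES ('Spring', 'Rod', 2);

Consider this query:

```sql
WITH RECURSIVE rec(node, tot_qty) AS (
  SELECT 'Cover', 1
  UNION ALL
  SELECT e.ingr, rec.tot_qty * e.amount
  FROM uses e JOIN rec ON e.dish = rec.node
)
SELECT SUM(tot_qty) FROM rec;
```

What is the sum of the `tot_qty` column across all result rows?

Base: (Cover, tot_qty=1).
Iteration 1: components of {Cover} -> Bolt = 1*2 = 2, Panel = 1*5 = 5, Spring = 1*4 = 4, Widget = 1*4 = 4.
Iteration 2: components of {Bolt,Panel,Spring,Widget} -> Ring = 4*4 = 16, Rod = 4*2 = 8.
Iteration 3: no further components; recursion stops.
SUM(tot_qty) = 1 + 5 + 4 + 2 + 4 + 16 + 8 = 40.

40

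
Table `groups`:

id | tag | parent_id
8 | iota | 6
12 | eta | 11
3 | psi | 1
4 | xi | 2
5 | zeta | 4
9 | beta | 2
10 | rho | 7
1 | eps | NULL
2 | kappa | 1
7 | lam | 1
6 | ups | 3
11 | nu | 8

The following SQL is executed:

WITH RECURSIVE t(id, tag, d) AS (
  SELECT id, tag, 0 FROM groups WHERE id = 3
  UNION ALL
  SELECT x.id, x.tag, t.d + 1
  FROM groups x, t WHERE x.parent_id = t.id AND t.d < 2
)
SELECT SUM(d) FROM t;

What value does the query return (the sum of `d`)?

Base: id=3 (psi) at d 0.
Iteration 1: rows with parent_id in {3} -> ups (id 6, d 1).
Iteration 2: rows with parent_id in {6} -> iota (id 8, d 2).
Iteration 3: d < 2 fails for all current rows; recursion stops.
SUM(d) = 0 + 1 + 2 = 3.

3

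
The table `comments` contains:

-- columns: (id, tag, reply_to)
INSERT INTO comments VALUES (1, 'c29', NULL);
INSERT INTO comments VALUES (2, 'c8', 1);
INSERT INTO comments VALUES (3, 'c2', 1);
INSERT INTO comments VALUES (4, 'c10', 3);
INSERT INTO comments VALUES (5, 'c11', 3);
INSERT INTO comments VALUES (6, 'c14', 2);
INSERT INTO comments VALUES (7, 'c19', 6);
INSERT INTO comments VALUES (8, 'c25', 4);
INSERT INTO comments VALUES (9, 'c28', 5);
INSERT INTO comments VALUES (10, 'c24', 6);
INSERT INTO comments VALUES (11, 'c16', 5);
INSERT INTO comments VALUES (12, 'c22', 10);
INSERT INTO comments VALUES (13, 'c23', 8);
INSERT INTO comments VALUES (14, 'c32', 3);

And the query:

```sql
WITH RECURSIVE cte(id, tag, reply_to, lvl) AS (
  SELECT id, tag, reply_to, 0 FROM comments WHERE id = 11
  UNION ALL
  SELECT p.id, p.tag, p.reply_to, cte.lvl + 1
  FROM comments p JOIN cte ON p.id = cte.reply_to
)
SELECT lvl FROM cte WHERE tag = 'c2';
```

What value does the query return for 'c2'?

Base: id=11 (c16), reply_to=5, lvl 0.
Iteration 1: join on id=5 -> c11 (id 5, reply_to=3, lvl 1).
Iteration 2: join on id=3 -> c2 (id 3, reply_to=1, lvl 2).
Iteration 3: join on id=1 -> c29 (id 1, reply_to=NULL, lvl 3).
Iteration 4: reply_to is NULL; no match; recursion stops.

2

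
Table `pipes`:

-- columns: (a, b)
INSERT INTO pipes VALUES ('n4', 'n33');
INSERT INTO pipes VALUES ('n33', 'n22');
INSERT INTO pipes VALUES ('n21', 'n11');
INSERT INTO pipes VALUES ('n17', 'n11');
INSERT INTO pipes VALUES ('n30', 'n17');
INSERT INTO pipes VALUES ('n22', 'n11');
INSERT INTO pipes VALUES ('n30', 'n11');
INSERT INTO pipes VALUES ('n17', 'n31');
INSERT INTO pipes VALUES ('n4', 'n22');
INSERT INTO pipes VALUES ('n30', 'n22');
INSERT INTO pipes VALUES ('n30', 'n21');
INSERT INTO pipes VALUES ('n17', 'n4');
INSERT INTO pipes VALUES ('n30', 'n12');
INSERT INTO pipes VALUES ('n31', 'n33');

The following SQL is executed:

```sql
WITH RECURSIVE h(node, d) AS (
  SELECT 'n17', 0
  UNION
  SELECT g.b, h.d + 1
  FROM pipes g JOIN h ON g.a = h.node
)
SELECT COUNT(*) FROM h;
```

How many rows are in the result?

Base: (n17, d=0).
Iteration 1: edges from {n17} -> (n11, d=1), (n31, d=1), (n4, d=1).
Iteration 2: edges from {n11,n31,n4} -> (n22, d=2), (n33, d=2). [UNION drops 1 duplicate row(s)]
Iteration 3: edges from {n22,n33} -> (n11, d=3), (n22, d=3).
Iteration 4: edges from {n11,n22} -> (n11, d=4).
Iteration 5: no outgoing edges from {n11}; recursion stops.
Total rows emitted: 9.

9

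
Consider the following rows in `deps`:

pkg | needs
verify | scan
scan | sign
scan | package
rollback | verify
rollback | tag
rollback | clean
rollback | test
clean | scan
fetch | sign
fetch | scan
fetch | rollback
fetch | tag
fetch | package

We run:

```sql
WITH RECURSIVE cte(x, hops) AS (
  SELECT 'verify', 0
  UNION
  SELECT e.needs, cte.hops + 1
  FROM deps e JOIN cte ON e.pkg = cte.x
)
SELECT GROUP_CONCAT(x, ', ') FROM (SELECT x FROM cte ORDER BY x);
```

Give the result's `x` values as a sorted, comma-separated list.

package, scan, sign, verify

Base: (verify, hops=0).
Iteration 1: edges from {verify} -> (scan, hops=1).
Iteration 2: edges from {scan} -> (package, hops=2), (sign, hops=2).
Iteration 3: no outgoing edges from {package,sign}; recursion stops.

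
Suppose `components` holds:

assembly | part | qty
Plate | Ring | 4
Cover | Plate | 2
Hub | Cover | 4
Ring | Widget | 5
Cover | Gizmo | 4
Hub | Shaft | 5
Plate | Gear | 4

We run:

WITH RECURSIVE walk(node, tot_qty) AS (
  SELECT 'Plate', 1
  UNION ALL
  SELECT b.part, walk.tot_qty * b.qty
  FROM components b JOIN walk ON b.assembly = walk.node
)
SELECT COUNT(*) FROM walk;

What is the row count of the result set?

Base: (Plate, tot_qty=1).
Iteration 1: components of {Plate} -> Gear = 1*4 = 4, Ring = 1*4 = 4.
Iteration 2: components of {Gear,Ring} -> Widget = 4*5 = 20.
Iteration 3: no further components; recursion stops.
Total rows emitted: 4.

4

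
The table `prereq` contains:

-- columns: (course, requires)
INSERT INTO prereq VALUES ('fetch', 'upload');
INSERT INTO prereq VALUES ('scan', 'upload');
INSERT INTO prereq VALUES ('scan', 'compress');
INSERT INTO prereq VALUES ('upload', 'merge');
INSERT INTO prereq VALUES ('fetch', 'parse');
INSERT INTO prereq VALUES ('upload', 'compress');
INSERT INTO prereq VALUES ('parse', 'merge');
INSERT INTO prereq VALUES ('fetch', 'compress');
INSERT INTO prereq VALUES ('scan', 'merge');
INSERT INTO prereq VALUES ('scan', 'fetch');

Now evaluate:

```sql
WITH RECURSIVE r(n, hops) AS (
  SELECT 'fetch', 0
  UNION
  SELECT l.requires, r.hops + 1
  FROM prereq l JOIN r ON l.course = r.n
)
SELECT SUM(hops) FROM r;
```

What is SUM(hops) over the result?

Base: (fetch, hops=0).
Iteration 1: edges from {fetch} -> (compress, hops=1), (parse, hops=1), (upload, hops=1).
Iteration 2: edges from {compress,parse,upload} -> (compress, hops=2), (merge, hops=2). [UNION drops 1 duplicate row(s)]
Iteration 3: no outgoing edges from {compress,merge}; recursion stops.
SUM(hops) = 0 + 1 + 1 + 1 + 2 + 2 = 7.

7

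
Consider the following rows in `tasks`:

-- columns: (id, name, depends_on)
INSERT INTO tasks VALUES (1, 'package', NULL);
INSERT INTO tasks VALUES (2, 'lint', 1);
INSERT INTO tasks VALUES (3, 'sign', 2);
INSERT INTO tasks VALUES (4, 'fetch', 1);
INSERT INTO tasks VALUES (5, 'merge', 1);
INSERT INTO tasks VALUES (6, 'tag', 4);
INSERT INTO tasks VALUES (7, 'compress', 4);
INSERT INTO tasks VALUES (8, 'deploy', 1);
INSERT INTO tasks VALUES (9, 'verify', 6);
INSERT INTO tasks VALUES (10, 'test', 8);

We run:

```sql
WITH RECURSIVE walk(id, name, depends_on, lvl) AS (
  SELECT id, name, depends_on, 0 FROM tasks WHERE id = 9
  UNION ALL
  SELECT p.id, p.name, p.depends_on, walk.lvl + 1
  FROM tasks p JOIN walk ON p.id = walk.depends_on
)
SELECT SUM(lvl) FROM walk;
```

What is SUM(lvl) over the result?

Base: id=9 (verify), depends_on=6, lvl 0.
Iteration 1: join on id=6 -> tag (id 6, depends_on=4, lvl 1).
Iteration 2: join on id=4 -> fetch (id 4, depends_on=1, lvl 2).
Iteration 3: join on id=1 -> package (id 1, depends_on=NULL, lvl 3).
Iteration 4: depends_on is NULL; no match; recursion stops.
SUM(lvl) = 0 + 1 + 2 + 3 = 6.

6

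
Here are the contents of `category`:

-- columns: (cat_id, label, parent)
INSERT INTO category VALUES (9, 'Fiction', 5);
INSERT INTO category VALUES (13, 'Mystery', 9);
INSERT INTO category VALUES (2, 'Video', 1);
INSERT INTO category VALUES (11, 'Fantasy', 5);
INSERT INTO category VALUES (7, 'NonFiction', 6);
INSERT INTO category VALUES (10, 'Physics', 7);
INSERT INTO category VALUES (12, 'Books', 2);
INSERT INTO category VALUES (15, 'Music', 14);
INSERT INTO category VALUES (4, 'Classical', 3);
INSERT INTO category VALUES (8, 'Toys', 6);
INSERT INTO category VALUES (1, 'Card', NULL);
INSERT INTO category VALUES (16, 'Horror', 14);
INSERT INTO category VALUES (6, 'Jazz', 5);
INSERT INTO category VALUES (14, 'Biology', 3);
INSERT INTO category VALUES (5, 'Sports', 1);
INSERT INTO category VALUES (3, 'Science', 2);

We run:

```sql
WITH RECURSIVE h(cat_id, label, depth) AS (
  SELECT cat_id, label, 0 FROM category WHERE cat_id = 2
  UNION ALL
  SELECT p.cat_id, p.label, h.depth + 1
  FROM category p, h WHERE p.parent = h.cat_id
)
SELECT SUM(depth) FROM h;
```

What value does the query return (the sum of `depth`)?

Base: cat_id=2 (Video) at depth 0.
Iteration 1: rows with parent in {2} -> Science (id 3, depth 1), Books (id 12, depth 1).
Iteration 2: rows with parent in {3,12} -> Classical (id 4, depth 2), Biology (id 14, depth 2).
Iteration 3: rows with parent in {4,14} -> Music (id 15, depth 3), Horror (id 16, depth 3).
Iteration 4: no rows with parent in {15,16}; recursion stops.
SUM(depth) = 0 + 1 + 1 + 2 + 2 + 3 + 3 = 12.

12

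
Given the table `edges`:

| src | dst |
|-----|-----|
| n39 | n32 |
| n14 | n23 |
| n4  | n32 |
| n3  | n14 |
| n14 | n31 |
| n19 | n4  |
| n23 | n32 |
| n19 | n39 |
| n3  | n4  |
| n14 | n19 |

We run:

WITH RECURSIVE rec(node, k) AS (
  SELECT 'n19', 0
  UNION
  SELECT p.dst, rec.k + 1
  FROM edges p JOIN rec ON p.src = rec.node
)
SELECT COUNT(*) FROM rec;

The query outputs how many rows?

Base: (n19, k=0).
Iteration 1: edges from {n19} -> (n39, k=1), (n4, k=1).
Iteration 2: edges from {n39,n4} -> (n32, k=2). [UNION drops 1 duplicate row(s)]
Iteration 3: no outgoing edges from {n32}; recursion stops.
Total rows emitted: 4.

4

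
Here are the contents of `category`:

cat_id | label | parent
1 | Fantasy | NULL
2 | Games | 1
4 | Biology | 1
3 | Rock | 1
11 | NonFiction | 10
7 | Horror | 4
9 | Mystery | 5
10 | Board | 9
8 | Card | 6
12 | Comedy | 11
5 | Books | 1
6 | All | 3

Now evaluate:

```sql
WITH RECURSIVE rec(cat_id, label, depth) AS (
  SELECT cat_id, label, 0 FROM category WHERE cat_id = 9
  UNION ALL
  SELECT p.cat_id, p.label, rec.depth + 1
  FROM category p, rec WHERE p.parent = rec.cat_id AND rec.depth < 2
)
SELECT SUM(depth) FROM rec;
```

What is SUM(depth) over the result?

3

Base: cat_id=9 (Mystery) at depth 0.
Iteration 1: rows with parent in {9} -> Board (id 10, depth 1).
Iteration 2: rows with parent in {10} -> NonFiction (id 11, depth 2).
Iteration 3: depth < 2 fails for all current rows; recursion stops.
SUM(depth) = 0 + 1 + 2 = 3.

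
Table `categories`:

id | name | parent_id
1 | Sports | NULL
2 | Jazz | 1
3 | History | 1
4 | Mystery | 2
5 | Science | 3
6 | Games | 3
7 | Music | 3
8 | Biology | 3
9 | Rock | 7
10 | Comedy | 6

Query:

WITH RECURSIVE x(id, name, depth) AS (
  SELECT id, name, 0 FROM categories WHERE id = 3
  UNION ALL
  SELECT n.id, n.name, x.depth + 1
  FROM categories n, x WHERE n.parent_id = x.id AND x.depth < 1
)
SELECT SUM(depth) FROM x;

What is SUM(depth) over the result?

Base: id=3 (History) at depth 0.
Iteration 1: rows with parent_id in {3} -> Science (id 5, depth 1), Games (id 6, depth 1), Music (id 7, depth 1), Biology (id 8, depth 1).
Iteration 2: depth < 1 fails for all current rows; recursion stops.
SUM(depth) = 0 + 1 + 1 + 1 + 1 = 4.

4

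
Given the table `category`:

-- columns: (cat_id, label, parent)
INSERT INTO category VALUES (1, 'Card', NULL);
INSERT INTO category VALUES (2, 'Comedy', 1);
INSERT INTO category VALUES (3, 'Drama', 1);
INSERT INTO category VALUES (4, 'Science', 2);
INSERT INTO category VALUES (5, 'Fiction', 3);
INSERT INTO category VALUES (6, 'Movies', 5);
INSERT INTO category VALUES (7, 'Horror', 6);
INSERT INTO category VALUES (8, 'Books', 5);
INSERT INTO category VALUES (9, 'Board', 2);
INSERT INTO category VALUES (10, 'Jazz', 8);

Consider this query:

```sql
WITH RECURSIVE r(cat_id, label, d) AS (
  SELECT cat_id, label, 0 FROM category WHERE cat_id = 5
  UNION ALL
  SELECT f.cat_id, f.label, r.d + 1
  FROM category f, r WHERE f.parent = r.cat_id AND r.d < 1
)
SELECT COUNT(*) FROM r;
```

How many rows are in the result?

3

Base: cat_id=5 (Fiction) at d 0.
Iteration 1: rows with parent in {5} -> Movies (id 6, d 1), Books (id 8, d 1).
Iteration 2: d < 1 fails for all current rows; recursion stops.
Total rows emitted: 3.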